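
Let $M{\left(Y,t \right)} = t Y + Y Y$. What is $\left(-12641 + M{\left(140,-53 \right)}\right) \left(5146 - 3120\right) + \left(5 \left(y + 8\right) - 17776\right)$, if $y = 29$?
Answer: $-951577$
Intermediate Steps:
$M{\left(Y,t \right)} = Y^{2} + Y t$ ($M{\left(Y,t \right)} = Y t + Y^{2} = Y^{2} + Y t$)
$\left(-12641 + M{\left(140,-53 \right)}\right) \left(5146 - 3120\right) + \left(5 \left(y + 8\right) - 17776\right) = \left(-12641 + 140 \left(140 - 53\right)\right) \left(5146 - 3120\right) + \left(5 \left(29 + 8\right) - 17776\right) = \left(-12641 + 140 \cdot 87\right) 2026 + \left(5 \cdot 37 - 17776\right) = \left(-12641 + 12180\right) 2026 + \left(185 - 17776\right) = \left(-461\right) 2026 - 17591 = -933986 - 17591 = -951577$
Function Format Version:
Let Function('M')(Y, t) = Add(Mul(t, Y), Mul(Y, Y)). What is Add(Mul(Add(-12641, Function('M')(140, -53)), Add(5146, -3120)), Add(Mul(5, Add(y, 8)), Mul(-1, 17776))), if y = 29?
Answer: -951577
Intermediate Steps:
Function('M')(Y, t) = Add(Pow(Y, 2), Mul(Y, t)) (Function('M')(Y, t) = Add(Mul(Y, t), Pow(Y, 2)) = Add(Pow(Y, 2), Mul(Y, t)))
Add(Mul(Add(-12641, Function('M')(140, -53)), Add(5146, -3120)), Add(Mul(5, Add(y, 8)), Mul(-1, 17776))) = Add(Mul(Add(-12641, Mul(140, Add(140, -53))), Add(5146, -3120)), Add(Mul(5, Add(29, 8)), Mul(-1, 17776))) = Add(Mul(Add(-12641, Mul(140, 87)), 2026), Add(Mul(5, 37), -17776)) = Add(Mul(Add(-12641, 12180), 2026), Add(185, -17776)) = Add(Mul(-461, 2026), -17591) = Add(-933986, -17591) = -951577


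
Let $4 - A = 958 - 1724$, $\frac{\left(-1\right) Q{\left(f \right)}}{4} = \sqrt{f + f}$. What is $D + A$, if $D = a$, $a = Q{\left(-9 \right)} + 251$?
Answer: $1021 - 12 i \sqrt{2} \approx 1021.0 - 16.971 i$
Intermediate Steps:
$Q{\left(f \right)} = - 4 \sqrt{2} \sqrt{f}$ ($Q{\left(f \right)} = - 4 \sqrt{f + f} = - 4 \sqrt{2 f} = - 4 \sqrt{2} \sqrt{f}$)
$a = 251 - 12 i \sqrt{2}$ ($a = - 4 \sqrt{2} \sqrt{-9} + 251 = - 4 \sqrt{2} \cdot 3 i + 251 = - 12 i \sqrt{2} + 251 = 251 - 12 i \sqrt{2} \approx 251.0 - 16.971 i$)
$D = 251 - 12 i \sqrt{2} \approx 251.0 - 16.971 i$
$A = 770$ ($A = 4 - \left(958 - 1724\right) = 4 - -766 = 4 + 766 = 770$)
$D + A = \left(251 - 12 i \sqrt{2}\right) + 770 = 1021 - 12 i \sqrt{2}$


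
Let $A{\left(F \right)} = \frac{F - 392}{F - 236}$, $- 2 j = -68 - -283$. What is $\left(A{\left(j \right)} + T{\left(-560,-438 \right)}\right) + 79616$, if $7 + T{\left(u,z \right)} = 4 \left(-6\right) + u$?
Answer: $\frac{18097058}{229} \approx 79027.0$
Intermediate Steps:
$T{\left(u,z \right)} = -31 + u$ ($T{\left(u,z \right)} = -7 + \left(4 \left(-6\right) + u\right) = -7 + \left(-24 + u\right) = -31 + u$)
$j = - \frac{215}{2}$ ($j = - \frac{-68 - -283}{2} = - \frac{-68 + 283}{2} = \left(- \frac{1}{2}\right) 215 = - \frac{215}{2} \approx -107.5$)
$A{\left(F \right)} = \frac{-392 + F}{-236 + F}$
$\left(A{\left(j \right)} + T{\left(-560,-438 \right)}\right) + 79616 = \left(\frac{-392 - \frac{215}{2}}{-236 - \frac{215}{2}} - 591\right) + 79616 = \left(\frac{1}{- \frac{687}{2}} \left(- \frac{999}{2}\right) - 591\right) + 79616 = \left(\left(- \frac{2}{687}\right) \left(- \frac{999}{2}\right) - 591\right) + 79616 = \left(\frac{333}{229} - 591\right) + 79616 = - \frac{135006}{229} + 79616 = \frac{18097058}{229}$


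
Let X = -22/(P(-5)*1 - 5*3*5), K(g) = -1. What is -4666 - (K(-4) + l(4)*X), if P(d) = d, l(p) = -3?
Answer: -186567/40 ≈ -4664.2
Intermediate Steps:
X = 11/40 (X = -22/(-5*1 - 5*3*5) = -22/(-5 - 15*5) = -22/(-5 - 75) = -22/(-80) = -22*(-1/80) = 11/40 ≈ 0.27500)
-4666 - (K(-4) + l(4)*X) = -4666 - (-1 - 3*11/40) = -4666 - (-1 - 33/40) = -4666 - 1*(-73/40) = -4666 + 73/40 = -186567/40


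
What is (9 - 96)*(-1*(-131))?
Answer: -11397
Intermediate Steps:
(9 - 96)*(-1*(-131)) = -87*131 = -11397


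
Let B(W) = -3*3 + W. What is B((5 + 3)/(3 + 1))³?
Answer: -343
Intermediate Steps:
B(W) = -9 + W
B((5 + 3)/(3 + 1))³ = (-9 + (5 + 3)/(3 + 1))³ = (-9 + 8/4)³ = (-9 + 8*(¼))³ = (-9 + 2)³ = (-7)³ = -343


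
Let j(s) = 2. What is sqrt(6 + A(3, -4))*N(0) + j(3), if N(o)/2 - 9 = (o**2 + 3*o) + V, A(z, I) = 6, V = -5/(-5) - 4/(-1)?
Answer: 2 + 56*sqrt(3) ≈ 98.995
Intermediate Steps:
V = 5 (V = -5*(-1/5) - 4*(-1) = 1 + 4 = 5)
N(o) = 28 + 2*o**2 + 6*o (N(o) = 18 + 2*((o**2 + 3*o) + 5) = 18 + 2*(5 + o**2 + 3*o) = 18 + (10 + 2*o**2 + 6*o) = 28 + 2*o**2 + 6*o)
sqrt(6 + A(3, -4))*N(0) + j(3) = sqrt(6 + 6)*(28 + 2*0**2 + 6*0) + 2 = sqrt(12)*(28 + 2*0 + 0) + 2 = (2*sqrt(3))*(28 + 0 + 0) + 2 = (2*sqrt(3))*28 + 2 = 56*sqrt(3) + 2 = 2 + 56*sqrt(3)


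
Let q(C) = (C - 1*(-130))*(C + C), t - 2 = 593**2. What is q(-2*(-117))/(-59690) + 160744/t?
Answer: -25154820896/10495024095 ≈ -2.3968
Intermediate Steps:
t = 351651 (t = 2 + 593**2 = 2 + 351649 = 351651)
q(C) = 2*C*(130 + C) (q(C) = (C + 130)*(2*C) = (130 + C)*(2*C) = 2*C*(130 + C))
q(-2*(-117))/(-59690) + 160744/t = (2*(-2*(-117))*(130 - 2*(-117)))/(-59690) + 160744/351651 = (2*234*(130 + 234))*(-1/59690) + 160744*(1/351651) = (2*234*364)*(-1/59690) + 160744/351651 = 170352*(-1/59690) + 160744/351651 = -85176/29845 + 160744/351651 = -25154820896/10495024095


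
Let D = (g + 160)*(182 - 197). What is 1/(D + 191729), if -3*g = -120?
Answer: 1/188729 ≈ 5.2986e-6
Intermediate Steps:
g = 40 (g = -⅓*(-120) = 40)
D = -3000 (D = (40 + 160)*(182 - 197) = 200*(-15) = -3000)
1/(D + 191729) = 1/(-3000 + 191729) = 1/188729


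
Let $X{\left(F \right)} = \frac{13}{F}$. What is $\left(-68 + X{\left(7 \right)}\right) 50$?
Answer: $- \frac{23150}{7} \approx -3307.1$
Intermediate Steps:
$\left(-68 + X{\left(7 \right)}\right) 50 = \left(-68 + \frac{13}{7}\right) 50 = \left(- \frac{463}{7}\right) 50 = - \frac{23150}{7}$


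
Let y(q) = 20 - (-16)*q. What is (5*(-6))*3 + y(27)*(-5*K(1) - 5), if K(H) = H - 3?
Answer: 2170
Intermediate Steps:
y(q) = 20 + 16*q
K(H) = -3 + H
(5*(-6))*3 + y(27)*(-5*K(1) - 5) = (5*(-6))*3 + (20 + 16*27)*(-5*(-3 + 1) - 5) = -30*3 + (20 + 432)*(-5*(-2) - 5) = -90 + 452*(10 - 5) = -90 + 452*5 = -90 + 2260 = 2170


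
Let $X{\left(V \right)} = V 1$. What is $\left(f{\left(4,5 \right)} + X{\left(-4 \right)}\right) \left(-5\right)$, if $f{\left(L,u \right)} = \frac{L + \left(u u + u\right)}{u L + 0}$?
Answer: $\frac{23}{2} \approx 11.5$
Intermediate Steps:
$X{\left(V \right)} = V$
$f{\left(L,u \right)} = \frac{L + u + u^{2}}{L u}$ ($f{\left(L,u \right)} = \frac{L + \left(u^{2} + u\right)}{L u + 0} = \frac{L + \left(u + u^{2}\right)}{L u} = \left(L + u + u^{2}\right) \frac{1}{L u} = \frac{L + u + u^{2}}{L u}$)
$\left(f{\left(4,5 \right)} + X{\left(-4 \right)}\right) \left(-5\right) = \left(\frac{4 + 5 \left(1 + 5\right)}{4 \cdot 5} - 4\right) \left(-5\right) = \left(\frac{1}{4} \cdot \frac{1}{5} \left(4 + 5 \cdot 6\right) - 4\right) \left(-5\right) = \left(\frac{1}{4} \cdot \frac{1}{5} \left(4 + 30\right) - 4\right) \left(-5\right) = \left(\frac{1}{4} \cdot \frac{1}{5} \cdot 34 - 4\right) \left(-5\right) = \left(\frac{17}{10} - 4\right) \left(-5\right) = \left(- \frac{23}{10}\right) \left(-5\right) = \frac{23}{2}$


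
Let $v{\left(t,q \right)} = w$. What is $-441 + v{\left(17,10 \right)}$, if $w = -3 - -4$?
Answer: $-440$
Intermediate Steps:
$w = 1$ ($w = -3 + 4 = 1$)
$v{\left(t,q \right)} = 1$
$-441 + v{\left(17,10 \right)} = -441 + 1 = -440$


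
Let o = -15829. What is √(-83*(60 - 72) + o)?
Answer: I*√14833 ≈ 121.79*I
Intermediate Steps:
√(-83*(60 - 72) + o) = √(-83*(60 - 72) - 15829) = √(-83*(-12) - 15829) = √(996 - 15829) = √(-14833) = I*√14833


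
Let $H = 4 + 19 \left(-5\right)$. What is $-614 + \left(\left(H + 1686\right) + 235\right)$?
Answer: $1216$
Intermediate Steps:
$H = -91$ ($H = 4 - 95 = -91$)
$-614 + \left(\left(H + 1686\right) + 235\right) = -614 + \left(\left(-91 + 1686\right) + 235\right) = -614 + \left(1595 + 235\right) = -614 + 1830 = 1216$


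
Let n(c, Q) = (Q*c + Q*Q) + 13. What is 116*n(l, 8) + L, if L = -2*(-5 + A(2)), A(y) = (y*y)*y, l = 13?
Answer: 20990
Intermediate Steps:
n(c, Q) = 13 + Q² + Q*c (n(c, Q) = (Q*c + Q²) + 13 = (Q² + Q*c) + 13 = 13 + Q² + Q*c)
A(y) = y³ (A(y) = y²*y = y³)
L = -6 (L = -2*(-5 + 2³) = -2*(-5 + 8) = -2*3 = -6)
116*n(l, 8) + L = 116*(13 + 8² + 8*13) - 6 = 116*(13 + 64 + 104) - 6 = 116*181 - 6 = 20996 - 6 = 20990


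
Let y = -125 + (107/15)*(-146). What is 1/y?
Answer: -15/17497 ≈ -0.00085729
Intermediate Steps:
y = -17497/15 (y = -125 + (107*(1/15))*(-146) = -125 + (107/15)*(-146) = -125 - 15622/15 = -17497/15 ≈ -1166.5)
1/y = 1/(-17497/15) = -15/17497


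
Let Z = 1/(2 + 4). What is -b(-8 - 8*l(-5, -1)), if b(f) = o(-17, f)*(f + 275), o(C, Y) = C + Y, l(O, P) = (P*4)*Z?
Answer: 48203/9 ≈ 5355.9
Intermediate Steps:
Z = 1/6 ≈ 0.16667
l(O, P) = 2*P/3 (l(O, P) = (P*4)*(1/6) = (4*P)*(1/6) = 2*P/3)
b(f) = (-17 + f)*(275 + f) (b(f) = (-17 + f)*(f + 275) = (-17 + f)*(275 + f))
-b(-8 - 8*l(-5, -1)) = -(-17 + (-8 - 16*(-1)/3))*(275 + (-8 - 16*(-1)/3)) = -(-17 + (-8 - 8*(-2/3)))*(275 + (-8 - 8*(-2/3))) = -(-17 + (-8 + 16/3))*(275 + (-8 + 16/3)) = -(-17 - 8/3)*(275 - 8/3) = -(-59)*817/(3*3) = -1*(-48203/9) = 48203/9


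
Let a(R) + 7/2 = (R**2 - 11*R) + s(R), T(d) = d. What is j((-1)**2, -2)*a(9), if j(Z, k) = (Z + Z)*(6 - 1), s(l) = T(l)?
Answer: -125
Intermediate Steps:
s(l) = l
a(R) = -7/2 + R**2 - 10*R (a(R) = -7/2 + ((R**2 - 11*R) + R) = -7/2 + (R**2 - 10*R) = -7/2 + R**2 - 10*R)
j(Z, k) = 10*Z (j(Z, k) = (2*Z)*5 = 10*Z)
j((-1)**2, -2)*a(9) = (10*(-1)**2)*(-7/2 + 9**2 - 10*9) = (10*1)*(-7/2 + 81 - 90) = 10*(-25/2) = -125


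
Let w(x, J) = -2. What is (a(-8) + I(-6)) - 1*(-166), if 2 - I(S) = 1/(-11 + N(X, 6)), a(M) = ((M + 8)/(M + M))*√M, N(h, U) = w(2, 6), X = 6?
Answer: 2185/13 ≈ 168.08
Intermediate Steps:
N(h, U) = -2
a(M) = (8 + M)/(2*√M) (a(M) = ((8 + M)/((2*M)))*√M = ((8 + M)*(1/(2*M)))*√M = ((8 + M)/(2*M))*√M = (8 + M)/(2*√M))
I(S) = 27/13 (I(S) = 2 - 1/(-11 - 2) = 2 - 1/(-13) = 2 - 1*(-1/13) = 2 + 1/13 = 27/13)
(a(-8) + I(-6)) - 1*(-166) = ((8 - 8)/(2*√(-8)) + 27/13) - 1*(-166) = ((½)*(-I*√2/4)*0 + 27/13) + 166 = (0 + 27/13) + 166 = 27/13 + 166 = 2185/13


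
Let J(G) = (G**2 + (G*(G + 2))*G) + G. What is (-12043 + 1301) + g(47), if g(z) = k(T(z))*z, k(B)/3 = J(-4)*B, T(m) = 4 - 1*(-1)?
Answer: -24842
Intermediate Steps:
J(G) = G + G**2 + G**2*(2 + G) (J(G) = (G**2 + (G*(2 + G))*G) + G = (G**2 + G**2*(2 + G)) + G = G + G**2 + G**2*(2 + G))
T(m) = 5 (T(m) = 4 + 1 = 5)
k(B) = -60*B (k(B) = 3*((-4*(1 + (-4)**2 + 3*(-4)))*B) = 3*((-4*(1 + 16 - 12))*B) = 3*((-4*5)*B) = 3*(-20*B) = -60*B)
g(z) = -300*z (g(z) = (-60*5)*z = -300*z)
(-12043 + 1301) + g(47) = (-12043 + 1301) - 300*47 = -10742 - 14100 = -24842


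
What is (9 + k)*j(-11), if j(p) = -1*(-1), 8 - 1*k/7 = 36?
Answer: -187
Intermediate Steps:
k = -196 (k = 56 - 7*36 = 56 - 252 = -196)
j(p) = 1
(9 + k)*j(-11) = (9 - 196)*1 = -187*1 = -187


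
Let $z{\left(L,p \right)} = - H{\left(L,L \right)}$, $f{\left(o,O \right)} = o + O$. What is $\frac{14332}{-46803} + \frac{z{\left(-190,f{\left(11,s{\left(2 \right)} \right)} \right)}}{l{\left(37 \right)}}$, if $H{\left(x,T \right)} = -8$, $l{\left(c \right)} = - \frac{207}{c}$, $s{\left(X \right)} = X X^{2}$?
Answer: $- \frac{5606804}{3229407} \approx -1.7362$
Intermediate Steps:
$s{\left(X \right)} = X^{3}$
$f{\left(o,O \right)} = O + o$
$z{\left(L,p \right)} = 8$ ($z{\left(L,p \right)} = \left(-1\right) \left(-8\right) = 8$)
$\frac{14332}{-46803} + \frac{z{\left(-190,f{\left(11,s{\left(2 \right)} \right)} \right)}}{l{\left(37 \right)}} = \frac{14332}{-46803} + \frac{8}{\left(-207\right) \frac{1}{37}} = 14332 \left(- \frac{1}{46803}\right) + \frac{8}{\left(-207\right) \frac{1}{37}} = - \frac{14332}{46803} + \frac{8}{- \frac{207}{37}} = - \frac{14332}{46803} + 8 \left(- \frac{37}{207}\right) = - \frac{14332}{46803} - \frac{296}{207} = - \frac{5606804}{3229407}$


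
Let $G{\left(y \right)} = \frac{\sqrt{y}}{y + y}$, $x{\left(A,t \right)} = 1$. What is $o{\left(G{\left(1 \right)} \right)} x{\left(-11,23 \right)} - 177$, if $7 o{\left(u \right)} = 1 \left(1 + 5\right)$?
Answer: $- \frac{1233}{7} \approx -176.14$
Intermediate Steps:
$G{\left(y \right)} = \frac{1}{2 \sqrt{y}}$ ($G{\left(y \right)} = \frac{\sqrt{y}}{2 y} = \frac{1}{2 y} \sqrt{y} = \frac{1}{2 \sqrt{y}}$)
$o{\left(u \right)} = \frac{6}{7}$ ($o{\left(u \right)} = \frac{1 \left(1 + 5\right)}{7} = \frac{1 \cdot 6}{7} = \frac{1}{7} \cdot 6 = \frac{6}{7}$)
$o{\left(G{\left(1 \right)} \right)} x{\left(-11,23 \right)} - 177 = \frac{6}{7} \cdot 1 - 177 = \frac{6}{7} - 177 = - \frac{1233}{7}$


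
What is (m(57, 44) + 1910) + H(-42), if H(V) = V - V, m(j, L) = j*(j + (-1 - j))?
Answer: 1853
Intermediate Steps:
m(j, L) = -j (m(j, L) = j*(-1) = -j)
H(V) = 0
(m(57, 44) + 1910) + H(-42) = (-1*57 + 1910) + 0 = (-57 + 1910) + 0 = 1853 + 0 = 1853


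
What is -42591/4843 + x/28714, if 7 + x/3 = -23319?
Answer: -780930714/69530951 ≈ -11.231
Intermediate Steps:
x = -69978 (x = -21 + 3*(-23319) = -21 - 69957 = -69978)
-42591/4843 + x/28714 = -42591/4843 - 69978/28714 = -42591*1/4843 - 69978*1/28714 = -42591/4843 - 34989/14357 = -780930714/69530951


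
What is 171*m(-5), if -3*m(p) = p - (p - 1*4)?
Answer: -228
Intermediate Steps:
m(p) = -4/3 (m(p) = -(p - (p - 1*4))/3 = -(p - (p - 4))/3 = -(p - (-4 + p))/3 = -(p + (4 - p))/3 = -⅓*4 = -4/3)
171*m(-5) = 171*(-4/3) = -228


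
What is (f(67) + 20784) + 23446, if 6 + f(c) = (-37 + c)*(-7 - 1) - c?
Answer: 43917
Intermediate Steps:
f(c) = 290 - 9*c (f(c) = -6 + ((-37 + c)*(-7 - 1) - c) = -6 + ((-37 + c)*(-8) - c) = -6 + ((296 - 8*c) - c) = -6 + (296 - 9*c) = 290 - 9*c)
(f(67) + 20784) + 23446 = ((290 - 9*67) + 20784) + 23446 = ((290 - 603) + 20784) + 23446 = (-313 + 20784) + 23446 = 20471 + 23446 = 43917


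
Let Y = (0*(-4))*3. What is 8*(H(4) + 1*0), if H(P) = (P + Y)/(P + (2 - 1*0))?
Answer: 16/3 ≈ 5.3333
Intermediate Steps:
Y = 0 (Y = 0*3 = 0)
H(P) = P/(2 + P) (H(P) = (P + 0)/(P + (2 - 1*0)) = P/(P + (2 + 0)) = P/(P + 2) = P/(2 + P))
8*(H(4) + 1*0) = 8*(4/(2 + 4) + 1*0) = 8*(4/6 + 0) = 8*(4*(⅙) + 0) = 8*(⅔ + 0) = 8*(⅔) = 16/3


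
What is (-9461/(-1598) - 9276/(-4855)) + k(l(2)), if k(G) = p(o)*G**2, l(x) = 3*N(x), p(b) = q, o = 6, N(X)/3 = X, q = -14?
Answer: -35130847237/7758290 ≈ -4528.2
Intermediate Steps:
N(X) = 3*X
p(b) = -14
l(x) = 9*x (l(x) = 3*(3*x) = 9*x)
k(G) = -14*G**2
(-9461/(-1598) - 9276/(-4855)) + k(l(2)) = (-9461/(-1598) - 9276/(-4855)) - 14*(9*2)**2 = (-9461*(-1/1598) - 9276*(-1/4855)) - 14*18**2 = (9461/1598 + 9276/4855) - 14*324 = 60756203/7758290 - 4536 = -35130847237/7758290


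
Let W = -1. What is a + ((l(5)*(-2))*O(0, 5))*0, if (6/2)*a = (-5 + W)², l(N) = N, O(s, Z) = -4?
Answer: 12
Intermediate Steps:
a = 12 (a = (-5 - 1)²/3 = (⅓)*(-6)² = (⅓)*36 = 12)
a + ((l(5)*(-2))*O(0, 5))*0 = 12 + ((5*(-2))*(-4))*0 = 12 - 10*(-4)*0 = 12 + 40*0 = 12 + 0 = 12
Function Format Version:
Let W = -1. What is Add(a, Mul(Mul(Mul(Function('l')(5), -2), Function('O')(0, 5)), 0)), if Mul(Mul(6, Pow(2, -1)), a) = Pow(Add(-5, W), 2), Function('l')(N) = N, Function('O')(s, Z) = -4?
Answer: 12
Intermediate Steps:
a = 12 (a = Mul(Rational(1, 3), Pow(Add(-5, -1), 2)) = Mul(Rational(1, 3), Pow(-6, 2)) = Mul(Rational(1, 3), 36) = 12)
Add(a, Mul(Mul(Mul(Function('l')(5), -2), Function('O')(0, 5)), 0)) = Add(12, Mul(Mul(Mul(5, -2), -4), 0)) = Add(12, Mul(Mul(-10, -4), 0)) = Add(12, Mul(40, 0)) = Add(12, 0) = 12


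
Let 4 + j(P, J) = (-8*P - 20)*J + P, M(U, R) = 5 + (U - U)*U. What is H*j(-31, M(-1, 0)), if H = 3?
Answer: 3315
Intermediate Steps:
M(U, R) = 5 (M(U, R) = 5 + 0*U = 5 + 0 = 5)
j(P, J) = -4 + P + J*(-20 - 8*P) (j(P, J) = -4 + ((-8*P - 20)*J + P) = -4 + ((-20 - 8*P)*J + P) = -4 + (J*(-20 - 8*P) + P) = -4 + (P + J*(-20 - 8*P)) = -4 + P + J*(-20 - 8*P))
H*j(-31, M(-1, 0)) = 3*(-4 - 31 - 20*5 - 8*5*(-31)) = 3*(-4 - 31 - 100 + 1240) = 3*1105 = 3315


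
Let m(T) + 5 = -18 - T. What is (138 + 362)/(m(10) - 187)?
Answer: -25/11 ≈ -2.2727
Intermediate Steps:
m(T) = -23 - T (m(T) = -5 + (-18 - T) = -23 - T)
(138 + 362)/(m(10) - 187) = (138 + 362)/((-23 - 1*10) - 187) = 500/((-23 - 10) - 187) = 500/(-33 - 187) = 500/(-220) = 500*(-1/220) = -25/11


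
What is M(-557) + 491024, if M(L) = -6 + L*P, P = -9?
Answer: 496031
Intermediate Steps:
M(L) = -6 - 9*L (M(L) = -6 + L*(-9) = -6 - 9*L)
M(-557) + 491024 = (-6 - 9*(-557)) + 491024 = (-6 + 5013) + 491024 = 5007 + 491024 = 496031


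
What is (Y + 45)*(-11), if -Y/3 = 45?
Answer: 990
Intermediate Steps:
Y = -135 (Y = -3*45 = -135)
(Y + 45)*(-11) = (-135 + 45)*(-11) = -90*(-11) = 990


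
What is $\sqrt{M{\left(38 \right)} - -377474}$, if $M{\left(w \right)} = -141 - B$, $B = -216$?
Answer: $\sqrt{377549} \approx 614.45$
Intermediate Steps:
$M{\left(w \right)} = 75$ ($M{\left(w \right)} = -141 - -216 = -141 + 216 = 75$)
$\sqrt{M{\left(38 \right)} - -377474} = \sqrt{75 - -377474} = \sqrt{75 + 377474} = \sqrt{377549}$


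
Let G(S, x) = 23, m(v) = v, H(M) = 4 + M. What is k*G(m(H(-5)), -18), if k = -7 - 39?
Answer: -1058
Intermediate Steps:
k = -46
k*G(m(H(-5)), -18) = -46*23 = -1058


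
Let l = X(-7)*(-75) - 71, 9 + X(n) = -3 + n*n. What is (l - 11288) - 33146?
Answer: -47280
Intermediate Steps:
X(n) = -12 + n² (X(n) = -9 + (-3 + n*n) = -9 + (-3 + n²) = -12 + n²)
l = -2846 (l = (-12 + (-7)²)*(-75) - 71 = (-12 + 49)*(-75) - 71 = 37*(-75) - 71 = -2775 - 71 = -2846)
(l - 11288) - 33146 = (-2846 - 11288) - 33146 = -14134 - 33146 = -47280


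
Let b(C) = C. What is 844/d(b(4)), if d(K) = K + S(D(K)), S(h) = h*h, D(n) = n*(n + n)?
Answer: 211/257 ≈ 0.82101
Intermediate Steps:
D(n) = 2*n**2 (D(n) = n*(2*n) = 2*n**2)
S(h) = h**2
d(K) = K + 4*K**4 (d(K) = K + (2*K**2)**2 = K + 4*K**4)
844/d(b(4)) = 844/(4 + 4*4**4) = 844/(4 + 4*256) = 844/(4 + 1024) = 844/1028 = 844*(1/1028) = 211/257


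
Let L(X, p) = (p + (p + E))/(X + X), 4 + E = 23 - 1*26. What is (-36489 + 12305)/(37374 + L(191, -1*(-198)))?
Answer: -9238288/14277257 ≈ -0.64706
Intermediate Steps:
E = -7 (E = -4 + (23 - 1*26) = -4 + (23 - 26) = -4 - 3 = -7)
L(X, p) = (-7 + 2*p)/(2*X) (L(X, p) = (p + (p - 7))/(X + X) = (p + (-7 + p))/((2*X)) = (-7 + 2*p)*(1/(2*X)) = (-7 + 2*p)/(2*X))
(-36489 + 12305)/(37374 + L(191, -1*(-198))) = (-36489 + 12305)/(37374 + (-7/2 - 1*(-198))/191) = -24184/(37374 + (-7/2 + 198)/191) = -24184/(37374 + (1/191)*(389/2)) = -24184/(37374 + 389/382) = -24184/14277257/382 = -24184*382/14277257 = -9238288/14277257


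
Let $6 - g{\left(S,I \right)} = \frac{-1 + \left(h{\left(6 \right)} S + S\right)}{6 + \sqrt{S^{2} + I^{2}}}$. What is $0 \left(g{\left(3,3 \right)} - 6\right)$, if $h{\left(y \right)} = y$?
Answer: $0$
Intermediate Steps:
$g{\left(S,I \right)} = 6 - \frac{-1 + 7 S}{6 + \sqrt{I^{2} + S^{2}}}$ ($g{\left(S,I \right)} = 6 - \frac{-1 + \left(6 S + S\right)}{6 + \sqrt{S^{2} + I^{2}}} = 6 - \frac{-1 + 7 S}{6 + \sqrt{I^{2} + S^{2}}}$)
$0 \left(g{\left(3,3 \right)} - 6\right) = 0 \left(\frac{37 - 21 + 6 \sqrt{3^{2} + 3^{2}}}{6 + \sqrt{3^{2} + 3^{2}}} - 6\right) = 0 \left(\frac{37 - 21 + 6 \sqrt{9 + 9}}{6 + \sqrt{9 + 9}} - 6\right) = 0 \left(\frac{37 - 21 + 6 \sqrt{18}}{6 + \sqrt{18}} - 6\right) = 0 \left(\frac{37 - 21 + 6 \cdot 3 \sqrt{2}}{6 + 3 \sqrt{2}} - 6\right) = 0 \left(\frac{37 - 21 + 18 \sqrt{2}}{6 + 3 \sqrt{2}} - 6\right) = 0 \left(\frac{16 + 18 \sqrt{2}}{6 + 3 \sqrt{2}} - 6\right) = 0 \left(-6 + \frac{16 + 18 \sqrt{2}}{6 + 3 \sqrt{2}}\right) = 0$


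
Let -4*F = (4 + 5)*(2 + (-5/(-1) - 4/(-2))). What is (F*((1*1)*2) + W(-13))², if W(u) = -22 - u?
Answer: 9801/4 ≈ 2450.3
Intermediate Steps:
F = -81/4 (F = -(4 + 5)*(2 + (-5/(-1) - 4/(-2)))/4 = -9*(2 + (-5*(-1) - 4*(-½)))/4 = -9*(2 + (5 + 2))/4 = -9*(2 + 7)/4 = -9*9/4 = -¼*81 = -81/4 ≈ -20.250)
(F*((1*1)*2) + W(-13))² = (-81*1*1*2/4 + (-22 - 1*(-13)))² = (-81*2/4 + (-22 + 13))² = (-81/4*2 - 9)² = (-81/2 - 9)² = (-99/2)² = 9801/4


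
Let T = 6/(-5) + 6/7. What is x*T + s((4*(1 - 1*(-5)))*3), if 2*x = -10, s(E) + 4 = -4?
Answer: -44/7 ≈ -6.2857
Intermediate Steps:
T = -12/35 (T = 6*(-⅕) + 6*(⅐) = -6/5 + 6/7 = -12/35 ≈ -0.34286)
s(E) = -8 (s(E) = -4 - 4 = -8)
x = -5 (x = (½)*(-10) = -5)
x*T + s((4*(1 - 1*(-5)))*3) = -5*(-12/35) - 8 = 12/7 - 8 = -44/7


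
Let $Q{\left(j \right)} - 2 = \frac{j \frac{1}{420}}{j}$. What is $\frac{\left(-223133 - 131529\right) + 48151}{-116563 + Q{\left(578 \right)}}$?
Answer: $\frac{128734620}{48955619} \approx 2.6296$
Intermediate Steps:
$Q{\left(j \right)} = \frac{841}{420}$ ($Q{\left(j \right)} = 2 + \frac{j \frac{1}{420}}{j} = 2 + \frac{\frac{1}{420} j}{j} = 2 + \frac{1}{420} = \frac{841}{420}$)
$\frac{\left(-223133 - 131529\right) + 48151}{-116563 + Q{\left(578 \right)}} = \frac{\left(-223133 - 131529\right) + 48151}{-116563 + \frac{841}{420}} = \frac{\left(-223133 - 131529\right) + 48151}{- \frac{48955619}{420}} = \left(-354662 + 48151\right) \left(- \frac{420}{48955619}\right) = \left(-306511\right) \left(- \frac{420}{48955619}\right) = \frac{128734620}{48955619}$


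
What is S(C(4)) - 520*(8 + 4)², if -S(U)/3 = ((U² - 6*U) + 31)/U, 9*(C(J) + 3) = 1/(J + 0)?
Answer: -96071183/1284 ≈ -74822.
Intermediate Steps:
C(J) = -3 + 1/(9*J) (C(J) = -3 + 1/(9*(J + 0)) = -3 + 1/(9*J))
S(U) = -3*(31 + U² - 6*U)/U (S(U) = -3*((U² - 6*U) + 31)/U = -3*(31 + U² - 6*U)/U)
S(C(4)) - 520*(8 + 4)² = (18 - 93/(-3 + (⅑)/4) - 3*(-3 + (⅑)/4)) - 520*(8 + 4)² = (18 - 93/(-3 + (⅑)*(¼)) - 3*(-3 + (⅑)*(¼))) - 520*12² = (18 - 93/(-3 + 1/36) - 3*(-3 + 1/36)) - 520*144 = (18 - 93/(-107/36) - 3*(-107/36)) - 74880 = (18 - 93*(-36/107) + 107/12) - 74880 = (18 + 3348/107 + 107/12) - 74880 = 74737/1284 - 74880 = -96071183/1284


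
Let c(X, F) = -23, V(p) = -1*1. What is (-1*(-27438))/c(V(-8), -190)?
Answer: -27438/23 ≈ -1193.0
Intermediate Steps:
V(p) = -1
(-1*(-27438))/c(V(-8), -190) = -1*(-27438)/(-23) = 27438*(-1/23) = -27438/23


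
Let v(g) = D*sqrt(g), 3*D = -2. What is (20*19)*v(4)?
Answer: -1520/3 ≈ -506.67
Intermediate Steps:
D = -2/3 (D = (1/3)*(-2) = -2/3 ≈ -0.66667)
v(g) = -2*sqrt(g)/3
(20*19)*v(4) = (20*19)*(-2*sqrt(4)/3) = 380*(-2/3*2) = 380*(-4/3) = -1520/3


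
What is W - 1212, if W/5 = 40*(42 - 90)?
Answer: -10812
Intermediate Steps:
W = -9600 (W = 5*(40*(42 - 90)) = 5*(40*(-48)) = 5*(-1920) = -9600)
W - 1212 = -9600 - 1212 = -10812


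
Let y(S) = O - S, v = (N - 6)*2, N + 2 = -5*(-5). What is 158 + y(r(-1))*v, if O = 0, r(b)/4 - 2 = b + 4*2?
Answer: -1066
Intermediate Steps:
r(b) = 40 + 4*b (r(b) = 8 + 4*(b + 4*2) = 8 + 4*(b + 8) = 8 + 4*(8 + b) = 8 + (32 + 4*b) = 40 + 4*b)
N = 23 (N = -2 - 5*(-5) = -2 + 25 = 23)
v = 34 (v = (23 - 6)*2 = 17*2 = 34)
y(S) = -S (y(S) = 0 - S = -S)
158 + y(r(-1))*v = 158 - (40 + 4*(-1))*34 = 158 - (40 - 4)*34 = 158 - 1*36*34 = 158 - 36*34 = 158 - 1224 = -1066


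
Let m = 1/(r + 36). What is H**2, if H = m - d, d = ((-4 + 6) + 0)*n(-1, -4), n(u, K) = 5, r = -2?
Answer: 114921/1156 ≈ 99.413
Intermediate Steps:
m = 1/34 (m = 1/(-2 + 36) = 1/34 ≈ 0.029412)
d = 10 (d = ((-4 + 6) + 0)*5 = (2 + 0)*5 = 2*5 = 10)
H = -339/34 (H = 1/34 - 1*10 = 1/34 - 10 = -339/34 ≈ -9.9706)
H**2 = (-339/34)**2 = 114921/1156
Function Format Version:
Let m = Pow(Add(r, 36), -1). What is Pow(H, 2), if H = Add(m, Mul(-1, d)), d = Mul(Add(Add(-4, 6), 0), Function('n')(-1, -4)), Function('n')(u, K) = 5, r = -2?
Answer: Rational(114921, 1156) ≈ 99.413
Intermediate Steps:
m = Rational(1, 34) (m = Pow(Add(-2, 36), -1) = Pow(34, -1) = Rational(1, 34) ≈ 0.029412)
d = 10 (d = Mul(Add(Add(-4, 6), 0), 5) = Mul(Add(2, 0), 5) = Mul(2, 5) = 10)
H = Rational(-339, 34) (H = Add(Rational(1, 34), Mul(-1, 10)) = Add(Rational(1, 34), -10) = Rational(-339, 34) ≈ -9.9706)
Pow(H, 2) = Pow(Rational(-339, 34), 2) = Rational(114921, 1156)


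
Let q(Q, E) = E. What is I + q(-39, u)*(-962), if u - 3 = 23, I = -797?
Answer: -25809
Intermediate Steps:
u = 26 (u = 3 + 23 = 26)
I + q(-39, u)*(-962) = -797 + 26*(-962) = -797 - 25012 = -25809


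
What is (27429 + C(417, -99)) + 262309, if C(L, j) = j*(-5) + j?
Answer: 290134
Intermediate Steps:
C(L, j) = -4*j (C(L, j) = -5*j + j = -4*j)
(27429 + C(417, -99)) + 262309 = (27429 - 4*(-99)) + 262309 = (27429 + 396) + 262309 = 27825 + 262309 = 290134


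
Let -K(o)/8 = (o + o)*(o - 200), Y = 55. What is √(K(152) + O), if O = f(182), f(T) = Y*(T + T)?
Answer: 2*√34189 ≈ 369.81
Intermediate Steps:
K(o) = -16*o*(-200 + o) (K(o) = -8*(o + o)*(o - 200) = -8*2*o*(-200 + o) = -16*o*(-200 + o))
f(T) = 110*T (f(T) = 55*(T + T) = 55*(2*T) = 110*T)
O = 20020 (O = 110*182 = 20020)
√(K(152) + O) = √(16*152*(200 - 1*152) + 20020) = √(16*152*(200 - 152) + 20020) = √(16*152*48 + 20020) = √(116736 + 20020) = √136756 = 2*√34189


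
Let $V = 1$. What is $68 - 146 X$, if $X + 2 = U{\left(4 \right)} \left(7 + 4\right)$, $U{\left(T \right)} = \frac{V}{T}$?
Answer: $- \frac{83}{2} \approx -41.5$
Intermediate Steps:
$U{\left(T \right)} = \frac{1}{T}$ ($U{\left(T \right)} = 1 \frac{1}{T} = \frac{1}{T}$)
$X = \frac{3}{4}$ ($X = -2 + \frac{7 + 4}{4} = -2 + \frac{1}{4} \cdot 11 = -2 + \frac{11}{4} = \frac{3}{4} \approx 0.75$)
$68 - 146 X = 68 - \frac{219}{2} = - \frac{83}{2}$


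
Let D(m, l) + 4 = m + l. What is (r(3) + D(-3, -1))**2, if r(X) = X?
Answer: 25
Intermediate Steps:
D(m, l) = -4 + l + m (D(m, l) = -4 + (m + l) = -4 + (l + m) = -4 + l + m)
(r(3) + D(-3, -1))**2 = (3 + (-4 - 1 - 3))**2 = (3 - 8)**2 = (-5)**2 = 25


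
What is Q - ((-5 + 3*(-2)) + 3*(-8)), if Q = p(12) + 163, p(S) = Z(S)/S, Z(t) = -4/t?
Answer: 7127/36 ≈ 197.97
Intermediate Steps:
p(S) = -4/S**2 (p(S) = (-4/S)/S = -4/S**2)
Q = 5867/36 (Q = -4/12**2 + 163 = -4*1/144 + 163 = -1/36 + 163 = 5867/36 ≈ 162.97)
Q - ((-5 + 3*(-2)) + 3*(-8)) = 5867/36 - ((-5 + 3*(-2)) + 3*(-8)) = 5867/36 - ((-5 - 6) - 24) = 5867/36 - (-11 - 24) = 5867/36 - 1*(-35) = 5867/36 + 35 = 7127/36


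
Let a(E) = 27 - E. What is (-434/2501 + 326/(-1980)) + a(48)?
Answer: -52833113/2475990 ≈ -21.338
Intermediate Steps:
(-434/2501 + 326/(-1980)) + a(48) = (-434/2501 + 326/(-1980)) + (27 - 1*48) = (-434*1/2501 + 326*(-1/1980)) + (27 - 48) = (-434/2501 - 163/990) - 21 = -837323/2475990 - 21 = -52833113/2475990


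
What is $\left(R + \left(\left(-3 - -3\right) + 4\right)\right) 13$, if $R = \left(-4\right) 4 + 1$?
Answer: $-143$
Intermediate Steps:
$R = -15$ ($R = -16 + 1 = -15$)
$\left(R + \left(\left(-3 - -3\right) + 4\right)\right) 13 = \left(-15 + \left(\left(-3 - -3\right) + 4\right)\right) 13 = \left(-15 + \left(\left(-3 + 3\right) + 4\right)\right) 13 = \left(-15 + \left(0 + 4\right)\right) 13 = \left(-15 + 4\right) 13 = \left(-11\right) 13 = -143$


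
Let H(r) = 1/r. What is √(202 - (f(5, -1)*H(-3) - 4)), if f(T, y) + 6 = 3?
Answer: √205 ≈ 14.318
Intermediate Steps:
H(r) = 1/r
f(T, y) = -3 (f(T, y) = -6 + 3 = -3)
√(202 - (f(5, -1)*H(-3) - 4)) = √(202 - (-3/(-3) - 4)) = √(202 - (-3*(-⅓) - 4)) = √(202 - (1 - 4)) = √(202 - 1*(-3)) = √(202 + 3) = √205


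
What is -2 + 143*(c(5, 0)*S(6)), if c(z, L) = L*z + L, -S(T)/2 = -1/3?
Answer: -2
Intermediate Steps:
S(T) = ⅔ (S(T) = -(-2)/3 = -2*(-⅓) = ⅔)
c(z, L) = L + L*z
-2 + 143*(c(5, 0)*S(6)) = -2 + 143*((0*(1 + 5))*(⅔)) = -2 + 143*((0*6)*(⅔)) = -2 + 143*(0*(⅔)) = -2 + 143*0 = -2 + 0 = -2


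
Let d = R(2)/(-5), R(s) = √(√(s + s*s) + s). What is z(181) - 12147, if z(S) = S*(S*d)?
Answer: -12147 - 32761*√(2 + √6)/5 ≈ -25968.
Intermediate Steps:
R(s) = √(s + √(s + s²)) (R(s) = √(√(s + s²) + s) = √(s + √(s + s²)))
d = -√(2 + √6)/5 (d = √(2 + √(2*(1 + 2)))/(-5) = √(2 + √(2*3))*(-⅕) = √(2 + √6)*(-⅕) = -√(2 + √6)/5 ≈ -0.42188)
z(S) = -S²*√(2 + √6)/5 (z(S) = S*(S*(-√(2 + √6)/5)) = S*(-S*√(2 + √6)/5) = -S²*√(2 + √6)/5)
z(181) - 12147 = -⅕*181²*√(2 + √6) - 12147 = -⅕*32761*√(2 + √6) - 12147 = -32761*√(2 + √6)/5 - 12147 = -12147 - 32761*√(2 + √6)/5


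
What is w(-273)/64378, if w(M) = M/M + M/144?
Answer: -43/3090144 ≈ -1.3915e-5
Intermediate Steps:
w(M) = 1 + M/144 (w(M) = 1 + M*(1/144) = 1 + M/144)
w(-273)/64378 = (1 + (1/144)*(-273))/64378 = (1 - 91/48)*(1/64378) = -43/48*1/64378 = -43/3090144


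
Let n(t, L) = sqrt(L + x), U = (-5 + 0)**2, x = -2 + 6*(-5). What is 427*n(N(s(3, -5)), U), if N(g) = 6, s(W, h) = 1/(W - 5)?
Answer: 427*I*sqrt(7) ≈ 1129.7*I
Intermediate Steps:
x = -32 (x = -2 - 30 = -32)
s(W, h) = 1/(-5 + W)
U = 25 (U = (-5)**2 = 25)
n(t, L) = sqrt(-32 + L) (n(t, L) = sqrt(L - 32) = sqrt(-32 + L))
427*n(N(s(3, -5)), U) = 427*sqrt(-32 + 25) = 427*sqrt(-7) = 427*(I*sqrt(7)) = 427*I*sqrt(7)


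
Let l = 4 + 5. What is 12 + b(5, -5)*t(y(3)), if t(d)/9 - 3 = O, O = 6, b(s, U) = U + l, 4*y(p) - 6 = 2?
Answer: 336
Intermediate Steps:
l = 9
y(p) = 2 (y(p) = 3/2 + (1/4)*2 = 3/2 + 1/2 = 2)
b(s, U) = 9 + U (b(s, U) = U + 9 = 9 + U)
t(d) = 81 (t(d) = 27 + 9*6 = 27 + 54 = 81)
12 + b(5, -5)*t(y(3)) = 12 + (9 - 5)*81 = 12 + 4*81 = 12 + 324 = 336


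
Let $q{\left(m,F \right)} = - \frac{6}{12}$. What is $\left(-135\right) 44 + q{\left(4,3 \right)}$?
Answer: $- \frac{11881}{2} \approx -5940.5$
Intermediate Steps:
$q{\left(m,F \right)} = - \frac{1}{2}$ ($q{\left(m,F \right)} = \left(-6\right) \frac{1}{12} = - \frac{1}{2}$)
$\left(-135\right) 44 + q{\left(4,3 \right)} = \left(-135\right) 44 - \frac{1}{2} = -5940 - \frac{1}{2} = - \frac{11881}{2}$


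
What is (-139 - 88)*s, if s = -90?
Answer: 20430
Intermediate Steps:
(-139 - 88)*s = (-139 - 88)*(-90) = -227*(-90) = 20430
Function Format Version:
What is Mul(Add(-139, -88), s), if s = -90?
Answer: 20430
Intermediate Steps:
Mul(Add(-139, -88), s) = Mul(Add(-139, -88), -90) = Mul(-227, -90) = 20430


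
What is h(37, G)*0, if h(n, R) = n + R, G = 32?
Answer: 0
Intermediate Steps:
h(n, R) = R + n
h(37, G)*0 = (32 + 37)*0 = 69*0 = 0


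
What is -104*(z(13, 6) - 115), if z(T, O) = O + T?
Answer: 9984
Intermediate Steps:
-104*(z(13, 6) - 115) = -104*((6 + 13) - 115) = -104*(19 - 115) = -104*(-96) = 9984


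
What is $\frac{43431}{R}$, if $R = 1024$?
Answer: $\frac{43431}{1024} \approx 42.413$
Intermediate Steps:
$\frac{43431}{R} = \frac{43431}{1024}$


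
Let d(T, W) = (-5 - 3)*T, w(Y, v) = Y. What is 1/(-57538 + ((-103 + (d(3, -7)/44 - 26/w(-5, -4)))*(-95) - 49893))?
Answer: -11/1078970 ≈ -1.0195e-5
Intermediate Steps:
d(T, W) = -8*T
1/(-57538 + ((-103 + (d(3, -7)/44 - 26/w(-5, -4)))*(-95) - 49893)) = 1/(-57538 + ((-103 + (-8*3/44 - 26/(-5)))*(-95) - 49893)) = 1/(-57538 + ((-103 + (-24*1/44 - 26*(-1/5)))*(-95) - 49893)) = 1/(-57538 + ((-103 + (-6/11 + 26/5))*(-95) - 49893)) = 1/(-57538 + ((-103 + 256/55)*(-95) - 49893)) = 1/(-57538 + (-5409/55*(-95) - 49893)) = 1/(-57538 + (102771/11 - 49893)) = 1/(-57538 - 446052/11) = 1/(-1078970/11) = -11/1078970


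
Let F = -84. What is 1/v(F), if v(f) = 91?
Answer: 1/91 ≈ 0.010989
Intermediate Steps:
1/v(F) = 1/91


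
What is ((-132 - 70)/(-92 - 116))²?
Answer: 10201/10816 ≈ 0.94314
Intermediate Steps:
((-132 - 70)/(-92 - 116))² = (-202/(-208))² = (-202*(-1/208))² = (101/104)² = 10201/10816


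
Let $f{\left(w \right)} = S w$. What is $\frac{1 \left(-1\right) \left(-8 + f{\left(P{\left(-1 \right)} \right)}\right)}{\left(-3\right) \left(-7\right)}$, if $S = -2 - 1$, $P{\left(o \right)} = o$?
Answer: $\frac{5}{21} \approx 0.2381$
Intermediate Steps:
$S = -3$ ($S = -2 - 1 = -3$)
$f{\left(w \right)} = - 3 w$
$\frac{1 \left(-1\right) \left(-8 + f{\left(P{\left(-1 \right)} \right)}\right)}{\left(-3\right) \left(-7\right)} = \frac{1 \left(-1\right) \left(-8 - -3\right)}{\left(-3\right) \left(-7\right)} = \frac{\left(-1\right) \left(-8 + 3\right)}{21} = \left(-1\right) \left(-5\right) \frac{1}{21} = 5 \cdot \frac{1}{21} = \frac{5}{21}$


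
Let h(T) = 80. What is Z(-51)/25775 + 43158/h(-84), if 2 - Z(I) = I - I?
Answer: 111239761/206200 ≈ 539.47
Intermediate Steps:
Z(I) = 2 (Z(I) = 2 - (I - I) = 2 - 1*0 = 2 + 0 = 2)
Z(-51)/25775 + 43158/h(-84) = 2/25775 + 43158/80 = 2*(1/25775) + 43158*(1/80) = 2/25775 + 21579/40 = 111239761/206200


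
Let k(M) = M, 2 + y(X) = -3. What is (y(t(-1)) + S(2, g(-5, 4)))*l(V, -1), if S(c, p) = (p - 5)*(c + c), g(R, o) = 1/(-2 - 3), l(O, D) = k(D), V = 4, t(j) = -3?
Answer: 129/5 ≈ 25.800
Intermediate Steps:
y(X) = -5 (y(X) = -2 - 3 = -5)
l(O, D) = D
g(R, o) = -1/5 (g(R, o) = 1/(-5) = -1/5)
S(c, p) = 2*c*(-5 + p) (S(c, p) = (-5 + p)*(2*c) = 2*c*(-5 + p))
(y(t(-1)) + S(2, g(-5, 4)))*l(V, -1) = (-5 + 2*2*(-5 - 1/5))*(-1) = (-5 + 2*2*(-26/5))*(-1) = (-5 - 104/5)*(-1) = -129/5*(-1) = 129/5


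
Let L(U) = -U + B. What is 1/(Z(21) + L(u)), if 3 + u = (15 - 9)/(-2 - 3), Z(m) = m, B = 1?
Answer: 5/131 ≈ 0.038168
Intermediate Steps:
u = -21/5 (u = -3 + (15 - 9)/(-2 - 3) = -3 + 6/(-5) = -3 + 6*(-1/5) = -3 - 6/5 = -21/5 ≈ -4.2000)
L(U) = 1 - U (L(U) = -U + 1 = 1 - U)
1/(Z(21) + L(u)) = 1/(21 + (1 - 1*(-21/5))) = 1/(21 + (1 + 21/5)) = 1/(21 + 26/5) = 1/(131/5) = 5/131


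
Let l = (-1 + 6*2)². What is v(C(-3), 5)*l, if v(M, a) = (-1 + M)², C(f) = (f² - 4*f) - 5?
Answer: 27225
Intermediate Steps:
C(f) = -5 + f² - 4*f
l = 121 (l = (-1 + 12)² = 11² = 121)
v(C(-3), 5)*l = (-1 + (-5 + (-3)² - 4*(-3)))²*121 = (-1 + (-5 + 9 + 12))²*121 = (-1 + 16)²*121 = 15²*121 = 225*121 = 27225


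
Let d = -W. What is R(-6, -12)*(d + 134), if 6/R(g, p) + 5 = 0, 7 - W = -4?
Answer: -738/5 ≈ -147.60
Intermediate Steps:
W = 11 (W = 7 - 1*(-4) = 7 + 4 = 11)
R(g, p) = -6/5 (R(g, p) = 6/(-5 + 0) = 6/(-5) = 6*(-⅕) = -6/5)
d = -11 (d = -1*11 = -11)
R(-6, -12)*(d + 134) = -6*(-11 + 134)/5 = -6/5*123 = -738/5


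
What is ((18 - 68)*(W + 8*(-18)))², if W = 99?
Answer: 5062500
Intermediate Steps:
((18 - 68)*(W + 8*(-18)))² = ((18 - 68)*(99 + 8*(-18)))² = (-50*(99 - 144))² = (-50*(-45))² = 2250² = 5062500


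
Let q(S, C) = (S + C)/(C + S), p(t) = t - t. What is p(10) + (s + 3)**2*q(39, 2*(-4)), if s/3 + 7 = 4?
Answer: 36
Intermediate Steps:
s = -9 (s = -21 + 3*4 = -21 + 12 = -9)
p(t) = 0
q(S, C) = 1 (q(S, C) = (C + S)/(C + S) = 1)
p(10) + (s + 3)**2*q(39, 2*(-4)) = 0 + (-9 + 3)**2*1 = 0 + (-6)**2*1 = 0 + 36*1 = 0 + 36 = 36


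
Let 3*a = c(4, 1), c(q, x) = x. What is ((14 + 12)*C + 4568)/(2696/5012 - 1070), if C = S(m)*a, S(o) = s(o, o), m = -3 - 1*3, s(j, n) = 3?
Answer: -2878141/670018 ≈ -4.2956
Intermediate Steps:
m = -6 (m = -3 - 3 = -6)
S(o) = 3
a = 1/3 (a = (1/3)*1 = 1/3 ≈ 0.33333)
C = 1 (C = 3*(1/3) = 1)
((14 + 12)*C + 4568)/(2696/5012 - 1070) = ((14 + 12)*1 + 4568)/(2696/5012 - 1070) = (26*1 + 4568)/(2696*(1/5012) - 1070) = (26 + 4568)/(674/1253 - 1070) = 4594/(-1340036/1253) = 4594*(-1253/1340036) = -2878141/670018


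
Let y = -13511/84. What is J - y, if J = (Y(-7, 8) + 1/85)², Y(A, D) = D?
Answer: 136572899/606900 ≈ 225.03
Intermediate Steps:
J = 463761/7225 (J = (8 + 1/85)² = (681/85)² = 463761/7225 ≈ 64.188)
y = -13511/84 (y = -13511*1/84 = -13511/84 ≈ -160.85)
J - y = 463761/7225 - 1*(-13511/84) = 463761/7225 + 13511/84 = 136572899/606900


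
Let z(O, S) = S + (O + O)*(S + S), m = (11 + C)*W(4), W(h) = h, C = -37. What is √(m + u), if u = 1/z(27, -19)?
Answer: I*√446062335/2071 ≈ 10.198*I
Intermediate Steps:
m = -104 (m = (11 - 37)*4 = -26*4 = -104)
z(O, S) = S + 4*O*S (z(O, S) = S + (2*O)*(2*S) = S + 4*O*S)
u = -1/2071 (u = 1/(-19*(1 + 4*27)) = 1/(-19*(1 + 108)) = 1/(-19*109) = 1/(-2071) = -1/2071 ≈ -0.00048286)
√(m + u) = √(-104 - 1/2071) = √(-215385/2071) = I*√446062335/2071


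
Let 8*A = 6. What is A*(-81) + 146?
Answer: 341/4 ≈ 85.250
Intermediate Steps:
A = 3/4 (A = (1/8)*6 = 3/4 ≈ 0.75000)
A*(-81) + 146 = (3/4)*(-81) + 146 = -243/4 + 146 = 341/4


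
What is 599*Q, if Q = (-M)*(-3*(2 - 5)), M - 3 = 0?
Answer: -16173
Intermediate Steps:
M = 3 (M = 3 + 0 = 3)
Q = -27 (Q = (-1*3)*(-3*(2 - 5)) = -(-9)*(-3) = -3*9 = -27)
599*Q = 599*(-27) = -16173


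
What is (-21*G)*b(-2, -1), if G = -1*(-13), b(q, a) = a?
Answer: 273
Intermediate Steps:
G = 13
(-21*G)*b(-2, -1) = -21*13*(-1) = -273*(-1) = 273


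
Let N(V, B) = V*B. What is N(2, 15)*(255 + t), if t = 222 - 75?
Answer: 12060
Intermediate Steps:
t = 147
N(V, B) = B*V
N(2, 15)*(255 + t) = (15*2)*(255 + 147) = 30*402 = 12060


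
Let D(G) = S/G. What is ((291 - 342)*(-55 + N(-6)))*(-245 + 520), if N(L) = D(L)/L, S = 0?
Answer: 771375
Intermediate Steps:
D(G) = 0 (D(G) = 0/G = 0)
N(L) = 0 (N(L) = 0/L = 0)
((291 - 342)*(-55 + N(-6)))*(-245 + 520) = ((291 - 342)*(-55 + 0))*(-245 + 520) = -51*(-55)*275 = 2805*275 = 771375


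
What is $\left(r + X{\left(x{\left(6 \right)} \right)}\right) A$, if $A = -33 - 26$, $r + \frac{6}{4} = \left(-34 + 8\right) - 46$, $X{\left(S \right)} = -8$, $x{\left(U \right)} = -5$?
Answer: $\frac{9617}{2} \approx 4808.5$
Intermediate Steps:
$r = - \frac{147}{2}$ ($r = - \frac{3}{2} + \left(\left(-34 + 8\right) - 46\right) = - \frac{3}{2} - 72 = - \frac{147}{2} \approx -73.5$)
$A = -59$
$\left(r + X{\left(x{\left(6 \right)} \right)}\right) A = \left(- \frac{147}{2} - 8\right) \left(-59\right) = \left(- \frac{163}{2}\right) \left(-59\right) = \frac{9617}{2}$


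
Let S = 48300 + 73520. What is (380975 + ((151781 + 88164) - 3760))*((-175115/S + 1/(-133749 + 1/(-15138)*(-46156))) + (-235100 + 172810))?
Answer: -5470687923817963764748669170/142303577251017787 ≈ -3.8444e+10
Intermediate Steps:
S = 121820
(380975 + ((151781 + 88164) - 3760))*((-175115/S + 1/(-133749 + 1/(-15138)*(-46156))) + (-235100 + 172810)) = (380975 + ((151781 + 88164) - 3760))*((-175115/121820 + 1/(-133749 + 1/(-15138)*(-46156))) + (-235100 + 172810)) = (380975 + (239945 - 3760))*((-175115*1/121820 - 1/46156/(-133749 - 1/15138)) - 62290) = (380975 + 236185)*((-35023/24364 - 1/46156/(-2024692363/15138)) - 62290) = 617160*((-35023/24364 - 15138/2024692363*(-1/46156)) - 62290) = 617160*((-35023/24364 + 7569/46725850353314) - 62290) = 617160*(-818239728369852553/569214309004071148 - 62290) = 617160*(-35457177547591961661473/569214309004071148) = -5470687923817963764748669170/142303577251017787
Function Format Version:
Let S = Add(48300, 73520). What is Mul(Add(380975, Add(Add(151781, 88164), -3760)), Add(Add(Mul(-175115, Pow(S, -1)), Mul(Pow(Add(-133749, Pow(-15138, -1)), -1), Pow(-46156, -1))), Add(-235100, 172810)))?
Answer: Rational(-5470687923817963764748669170, 142303577251017787) ≈ -3.8444e+10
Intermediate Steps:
S = 121820
Mul(Add(380975, Add(Add(151781, 88164), -3760)), Add(Add(Mul(-175115, Pow(S, -1)), Mul(Pow(Add(-133749, Pow(-15138, -1)), -1), Pow(-46156, -1))), Add(-235100, 172810))) = Mul(Add(380975, Add(Add(151781, 88164), -3760)), Add(Add(Mul(-175115, Pow(121820, -1)), Mul(Pow(Add(-133749, Pow(-15138, -1)), -1), Pow(-46156, -1))), Add(-235100, 172810))) = Mul(Add(380975, Add(239945, -3760)), Add(Add(Mul(-175115, Rational(1, 121820)), Mul(Pow(Add(-133749, Rational(-1, 15138)), -1), Rational(-1, 46156))), -62290)) = Mul(Add(380975, 236185), Add(Add(Rational(-35023, 24364), Mul(Pow(Rational(-2024692363, 15138), -1), Rational(-1, 46156))), -62290)) = Mul(617160, Add(Add(Rational(-35023, 24364), Mul(Rational(-15138, 2024692363), Rational(-1, 46156))), -62290)) = Mul(617160, Add(Add(Rational(-35023, 24364), Rational(7569, 46725850353314)), -62290)) = Mul(617160, Add(Rational(-818239728369852553, 569214309004071148), -62290)) = Mul(617160, Rational(-35457177547591961661473, 569214309004071148)) = Rational(-5470687923817963764748669170, 142303577251017787)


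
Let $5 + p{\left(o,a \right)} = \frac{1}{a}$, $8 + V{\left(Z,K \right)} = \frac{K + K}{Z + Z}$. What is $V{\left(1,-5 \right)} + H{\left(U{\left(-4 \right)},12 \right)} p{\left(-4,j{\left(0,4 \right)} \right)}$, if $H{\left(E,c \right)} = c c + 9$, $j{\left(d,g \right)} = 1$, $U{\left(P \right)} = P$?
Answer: $-625$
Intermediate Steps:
$V{\left(Z,K \right)} = -8 + \frac{K}{Z}$ ($V{\left(Z,K \right)} = -8 + \frac{K + K}{Z + Z} = -8 + \frac{2 K}{2 Z} = -8 + 2 K \frac{1}{2 Z} = -8 + \frac{K}{Z}$)
$p{\left(o,a \right)} = -5 + \frac{1}{a}$
$H{\left(E,c \right)} = 9 + c^{2}$ ($H{\left(E,c \right)} = c^{2} + 9 = 9 + c^{2}$)
$V{\left(1,-5 \right)} + H{\left(U{\left(-4 \right)},12 \right)} p{\left(-4,j{\left(0,4 \right)} \right)} = \left(-8 - \frac{5}{1}\right) + \left(9 + 12^{2}\right) \left(-5 + 1^{-1}\right) = \left(-8 - 5\right) + \left(9 + 144\right) \left(-5 + 1\right) = \left(-8 - 5\right) + 153 \left(-4\right) = -13 - 612 = -625$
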